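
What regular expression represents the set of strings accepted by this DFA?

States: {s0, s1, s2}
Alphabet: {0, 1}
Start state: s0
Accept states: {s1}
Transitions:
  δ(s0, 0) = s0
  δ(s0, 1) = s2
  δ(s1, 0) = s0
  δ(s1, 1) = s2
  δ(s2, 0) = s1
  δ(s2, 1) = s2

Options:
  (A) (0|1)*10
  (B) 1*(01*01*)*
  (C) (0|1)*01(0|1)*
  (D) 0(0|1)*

Check each option against the DFA on short strings; one disagreement eliminates an option:
  (A) (0|1)*10: agrees with the DFA on every string of length ≤ 6
  (B) 1*(01*01*)*: on ε the DFA stays in s0 and rejects (s0 ∉ Accept), but the regex matches it → eliminate
  (C) (0|1)*01(0|1)*: on '01' the DFA goes s0 → s0 → s2 and rejects (s2 ∉ Accept), but the regex matches it → eliminate
  (D) 0(0|1)*: on '0' the DFA goes s0 → s0 and rejects (s0 ∉ Accept), but the regex matches it → eliminate
Only (A) is consistent with the DFA.
(A) (0|1)*10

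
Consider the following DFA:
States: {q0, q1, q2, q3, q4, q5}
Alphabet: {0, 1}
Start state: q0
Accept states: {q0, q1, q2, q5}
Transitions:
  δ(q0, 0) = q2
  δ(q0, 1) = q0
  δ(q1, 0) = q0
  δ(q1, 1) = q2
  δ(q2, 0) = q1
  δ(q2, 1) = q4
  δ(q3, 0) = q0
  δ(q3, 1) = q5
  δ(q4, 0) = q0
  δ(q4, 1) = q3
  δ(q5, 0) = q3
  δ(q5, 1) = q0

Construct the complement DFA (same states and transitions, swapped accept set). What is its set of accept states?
Complement accept states = All states \ Original accept states
= {q0, q1, q2, q3, q4, q5} \ {q0, q1, q2, q5}
{q3, q4}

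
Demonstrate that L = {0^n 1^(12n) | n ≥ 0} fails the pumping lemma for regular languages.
Assume L is regular with pumping length p. Idea: pumping the 0-block breaks the 1:12 ratio.
Choose s = 0^p 1^(12p) (length 13p ≥ p). By the pumping lemma, s = xyz with |xy| ≤ p, |y| > 0, so y = 0^k with k ≥ 1. Then xy²z = 0^(p+k) 1^(12p). For this to be in L we would need 12p = 12(p+k), i.e. 12k = 0, contradicting k ≥ 1. So xy²z ∉ L.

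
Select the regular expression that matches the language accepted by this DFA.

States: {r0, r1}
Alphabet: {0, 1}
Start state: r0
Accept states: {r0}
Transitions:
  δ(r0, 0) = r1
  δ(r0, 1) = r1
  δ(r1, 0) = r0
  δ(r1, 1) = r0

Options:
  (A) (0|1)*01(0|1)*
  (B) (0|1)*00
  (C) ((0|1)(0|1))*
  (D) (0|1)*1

Check each option against the DFA on short strings; one disagreement eliminates an option:
  (A) (0|1)*01(0|1)*: on ε the DFA stays in r0 and accepts (r0 ∈ Accept), but the regex does not match it → eliminate
  (B) (0|1)*00: on ε the DFA stays in r0 and accepts (r0 ∈ Accept), but the regex does not match it → eliminate
  (C) ((0|1)(0|1))*: agrees with the DFA on every string of length ≤ 6
  (D) (0|1)*1: on ε the DFA stays in r0 and accepts (r0 ∈ Accept), but the regex does not match it → eliminate
Only (C) is consistent with the DFA.
(C) ((0|1)(0|1))*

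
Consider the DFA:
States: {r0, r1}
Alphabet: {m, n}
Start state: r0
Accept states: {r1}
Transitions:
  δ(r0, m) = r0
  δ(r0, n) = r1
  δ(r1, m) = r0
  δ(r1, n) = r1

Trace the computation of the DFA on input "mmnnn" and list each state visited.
read 'm': r0 → r0
  read 'm': r0 → r0
  read 'n': r0 → r1
  read 'n': r1 → r1
  read 'n': r1 → r1
r0 -> r0 -> r0 -> r1 -> r1 -> r1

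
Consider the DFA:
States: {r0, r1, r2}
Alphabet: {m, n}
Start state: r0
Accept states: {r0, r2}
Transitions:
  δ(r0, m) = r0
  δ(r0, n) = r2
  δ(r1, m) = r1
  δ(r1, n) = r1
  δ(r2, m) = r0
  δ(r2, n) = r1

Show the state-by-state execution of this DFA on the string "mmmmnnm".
read 'm': r0 → r0
  read 'm': r0 → r0
  read 'm': r0 → r0
  read 'm': r0 → r0
  read 'n': r0 → r2
  read 'n': r2 → r1
  read 'm': r1 → r1
r0 -> r0 -> r0 -> r0 -> r0 -> r2 -> r1 -> r1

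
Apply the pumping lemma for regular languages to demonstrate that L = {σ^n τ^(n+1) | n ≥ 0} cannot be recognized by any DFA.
Assume L is regular with pumping length p. Idea: pumping the σ-block breaks the fixed offset of 1.
Choose s = σ^p τ^(p+1) ∈ L. By the pumping lemma, s = xyz with |xy| ≤ p, |y| > 0, so y = σ^k with k ≥ 1. Then xy²z = σ^(p+k) τ^(p+1). For this to be in L we would need p+1 = (p+k)+1, i.e. k = 0, contradicting k ≥ 1. So xy²z ∉ L.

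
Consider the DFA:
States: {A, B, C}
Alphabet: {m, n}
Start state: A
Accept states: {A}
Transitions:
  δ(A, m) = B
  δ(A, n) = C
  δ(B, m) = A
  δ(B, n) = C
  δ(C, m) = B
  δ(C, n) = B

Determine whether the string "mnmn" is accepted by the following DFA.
Processing string "mnmn":
  A --m--> B
  B --n--> C
  C --m--> B
  B --n--> C
Final state: C
Accept states: {A}
No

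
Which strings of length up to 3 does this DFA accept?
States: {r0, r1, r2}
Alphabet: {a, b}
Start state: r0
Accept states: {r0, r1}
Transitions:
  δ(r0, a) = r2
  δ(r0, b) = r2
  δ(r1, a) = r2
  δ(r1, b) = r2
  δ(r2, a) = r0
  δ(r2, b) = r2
ε, aa, ba, aba, bba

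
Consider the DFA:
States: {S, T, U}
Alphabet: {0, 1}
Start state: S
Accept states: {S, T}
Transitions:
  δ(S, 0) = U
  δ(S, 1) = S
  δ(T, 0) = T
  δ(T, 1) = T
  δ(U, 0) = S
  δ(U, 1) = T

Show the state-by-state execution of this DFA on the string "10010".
read '1': S → S
  read '0': S → U
  read '0': U → S
  read '1': S → S
  read '0': S → U
S -> S -> U -> S -> S -> U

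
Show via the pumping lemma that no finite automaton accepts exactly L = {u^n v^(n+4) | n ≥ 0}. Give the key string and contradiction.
Assume L is regular with pumping length p. Idea: pumping the u-block breaks the fixed offset of 4.
Choose s = u^p v^(p+4) ∈ L. By the pumping lemma, s = xyz with |xy| ≤ p, |y| > 0, so y = u^k with k ≥ 1. Then xy²z = u^(p+k) v^(p+4). For this to be in L we would need p+4 = (p+k)+4, i.e. k = 0, contradicting k ≥ 1. So xy²z ∉ L.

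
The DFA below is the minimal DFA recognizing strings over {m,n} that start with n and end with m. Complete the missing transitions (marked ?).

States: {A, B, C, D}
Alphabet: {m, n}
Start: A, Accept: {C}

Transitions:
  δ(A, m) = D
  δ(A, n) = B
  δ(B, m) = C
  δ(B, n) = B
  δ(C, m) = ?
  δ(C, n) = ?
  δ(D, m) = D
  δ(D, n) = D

From the language and accept set, identify what each state tracks — A: no input read; B: started with n, last symbol n; C: started with n, last symbol m; D: started with m (dead).
Each missing δ(q, a) is the state matching the new tracked value after reading a.
δ(C, m) = C; δ(C, n) = B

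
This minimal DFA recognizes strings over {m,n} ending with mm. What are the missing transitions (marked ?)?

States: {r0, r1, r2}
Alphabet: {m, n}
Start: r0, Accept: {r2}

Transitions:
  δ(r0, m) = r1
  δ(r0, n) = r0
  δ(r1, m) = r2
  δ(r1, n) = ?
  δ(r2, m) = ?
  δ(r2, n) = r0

From the language and accept set, identify what each state tracks — r0: last symbol not m; r1: one trailing m; r2: two trailing m's.
Each missing δ(q, a) is the state matching the new tracked value after reading a.
δ(r1, n) = r0; δ(r2, m) = r2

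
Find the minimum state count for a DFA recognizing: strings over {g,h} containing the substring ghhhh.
By Myhill–Nerode, count the distinguishable equivalence classes: 6 classes — one per longest suffix of the input that is a prefix of 'ghhhh' (lengths 0 through 4), plus an absorbing 'already seen ghhhh' class.
6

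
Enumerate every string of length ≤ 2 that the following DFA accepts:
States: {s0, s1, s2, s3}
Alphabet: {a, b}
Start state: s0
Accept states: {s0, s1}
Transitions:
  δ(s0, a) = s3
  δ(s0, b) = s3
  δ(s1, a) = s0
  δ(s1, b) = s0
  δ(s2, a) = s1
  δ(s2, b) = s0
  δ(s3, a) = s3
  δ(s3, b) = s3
ε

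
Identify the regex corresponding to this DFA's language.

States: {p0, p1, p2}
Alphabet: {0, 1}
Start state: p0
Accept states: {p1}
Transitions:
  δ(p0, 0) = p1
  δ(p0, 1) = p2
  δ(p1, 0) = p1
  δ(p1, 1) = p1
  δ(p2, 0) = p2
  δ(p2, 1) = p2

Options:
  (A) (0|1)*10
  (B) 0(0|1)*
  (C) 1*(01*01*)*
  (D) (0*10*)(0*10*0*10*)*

Check each option against the DFA on short strings; one disagreement eliminates an option:
  (A) (0|1)*10: on '0' the DFA goes p0 → p1 and accepts (p1 ∈ Accept), but the regex does not match it → eliminate
  (B) 0(0|1)*: agrees with the DFA on every string of length ≤ 6
  (C) 1*(01*01*)*: on ε the DFA stays in p0 and rejects (p0 ∉ Accept), but the regex matches it → eliminate
  (D) (0*10*)(0*10*0*10*)*: on '0' the DFA goes p0 → p1 and accepts (p1 ∈ Accept), but the regex does not match it → eliminate
Only (B) is consistent with the DFA.
(B) 0(0|1)*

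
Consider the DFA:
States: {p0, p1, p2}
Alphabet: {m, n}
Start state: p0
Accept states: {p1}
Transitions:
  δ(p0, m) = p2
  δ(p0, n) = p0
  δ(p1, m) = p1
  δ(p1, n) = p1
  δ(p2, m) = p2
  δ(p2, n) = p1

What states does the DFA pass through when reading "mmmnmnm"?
read 'm': p0 → p2
  read 'm': p2 → p2
  read 'm': p2 → p2
  read 'n': p2 → p1
  read 'm': p1 → p1
  read 'n': p1 → p1
  read 'm': p1 → p1
p0 -> p2 -> p2 -> p2 -> p1 -> p1 -> p1 -> p1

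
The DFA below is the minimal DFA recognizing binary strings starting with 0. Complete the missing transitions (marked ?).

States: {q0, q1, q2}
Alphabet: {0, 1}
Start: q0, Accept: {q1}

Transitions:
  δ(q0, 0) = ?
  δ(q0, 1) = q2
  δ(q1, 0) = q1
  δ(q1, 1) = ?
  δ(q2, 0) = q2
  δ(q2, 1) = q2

From the language and accept set, identify what each state tracks — q0: no input read; q1: started with 0; q2: started with 1 (dead).
Each missing δ(q, a) is the state matching the new tracked value after reading a.
δ(q0, 0) = q1; δ(q1, 1) = q1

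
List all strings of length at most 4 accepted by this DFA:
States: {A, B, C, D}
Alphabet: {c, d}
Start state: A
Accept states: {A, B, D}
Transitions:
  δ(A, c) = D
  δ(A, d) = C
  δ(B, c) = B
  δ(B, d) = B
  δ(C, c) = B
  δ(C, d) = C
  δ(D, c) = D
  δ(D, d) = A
ε, c, cc, cd, dc, ccc, ccd, cdc, dcc, dcd, ddc, cccc, cccd, ccdc, cdcc, cdcd, cddc, dccc, dccd, dcdc, dcdd, ddcc, ddcd, dddc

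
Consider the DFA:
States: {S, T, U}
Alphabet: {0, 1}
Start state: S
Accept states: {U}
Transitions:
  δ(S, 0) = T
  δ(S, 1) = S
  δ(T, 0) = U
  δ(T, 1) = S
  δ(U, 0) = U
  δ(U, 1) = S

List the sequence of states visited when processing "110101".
read '1': S → S
  read '1': S → S
  read '0': S → T
  read '1': T → S
  read '0': S → T
  read '1': T → S
S -> S -> S -> T -> S -> T -> S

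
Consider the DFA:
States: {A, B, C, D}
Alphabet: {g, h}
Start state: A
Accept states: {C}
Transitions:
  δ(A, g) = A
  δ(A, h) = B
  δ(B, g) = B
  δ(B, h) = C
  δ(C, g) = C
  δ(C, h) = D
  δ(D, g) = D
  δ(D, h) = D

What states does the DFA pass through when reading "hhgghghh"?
read 'h': A → B
  read 'h': B → C
  read 'g': C → C
  read 'g': C → C
  read 'h': C → D
  read 'g': D → D
  read 'h': D → D
  read 'h': D → D
A -> B -> C -> C -> C -> D -> D -> D -> D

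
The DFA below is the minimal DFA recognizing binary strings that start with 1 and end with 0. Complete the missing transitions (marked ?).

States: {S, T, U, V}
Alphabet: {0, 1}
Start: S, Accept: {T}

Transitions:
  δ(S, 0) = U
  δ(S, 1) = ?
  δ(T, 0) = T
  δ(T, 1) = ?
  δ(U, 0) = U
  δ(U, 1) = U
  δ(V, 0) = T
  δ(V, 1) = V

From the language and accept set, identify what each state tracks — S: no input read; T: started with 1, last symbol 0; U: started with 0 (dead); V: started with 1, last symbol 1.
Each missing δ(q, a) is the state matching the new tracked value after reading a.
δ(S, 1) = V; δ(T, 1) = V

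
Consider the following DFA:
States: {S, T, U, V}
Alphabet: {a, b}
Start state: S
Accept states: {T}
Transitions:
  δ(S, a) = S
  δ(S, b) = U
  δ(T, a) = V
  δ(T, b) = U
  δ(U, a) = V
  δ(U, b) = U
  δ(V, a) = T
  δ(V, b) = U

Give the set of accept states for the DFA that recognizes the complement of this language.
Complement accept states = All states \ Original accept states
= {S, T, U, V} \ {T}
{S, U, V}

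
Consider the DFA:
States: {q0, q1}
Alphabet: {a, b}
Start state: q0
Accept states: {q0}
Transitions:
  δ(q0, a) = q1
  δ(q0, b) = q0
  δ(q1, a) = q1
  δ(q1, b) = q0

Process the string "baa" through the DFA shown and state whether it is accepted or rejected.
Processing string "baa":
  q0 --b--> q0
  q0 --a--> q1
  q1 --a--> q1
Final state: q1
Accept states: {q0}
No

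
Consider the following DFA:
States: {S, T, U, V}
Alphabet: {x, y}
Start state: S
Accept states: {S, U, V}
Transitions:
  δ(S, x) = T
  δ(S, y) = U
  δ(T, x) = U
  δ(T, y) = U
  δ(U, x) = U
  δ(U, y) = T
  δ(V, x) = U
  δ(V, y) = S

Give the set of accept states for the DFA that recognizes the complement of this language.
Complement accept states = All states \ Original accept states
= {S, T, U, V} \ {S, U, V}
{T}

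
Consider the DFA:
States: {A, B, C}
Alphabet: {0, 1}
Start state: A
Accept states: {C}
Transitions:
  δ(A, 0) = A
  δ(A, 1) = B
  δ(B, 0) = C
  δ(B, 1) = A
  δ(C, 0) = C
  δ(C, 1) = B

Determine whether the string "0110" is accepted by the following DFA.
Processing string "0110":
  A --0--> A
  A --1--> B
  B --1--> A
  A --0--> A
Final state: A
Accept states: {C}
No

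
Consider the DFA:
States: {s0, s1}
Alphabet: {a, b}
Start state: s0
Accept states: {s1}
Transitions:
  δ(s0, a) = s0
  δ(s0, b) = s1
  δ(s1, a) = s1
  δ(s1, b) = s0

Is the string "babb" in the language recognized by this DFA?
Processing string "babb":
  s0 --b--> s1
  s1 --a--> s1
  s1 --b--> s0
  s0 --b--> s1
Final state: s1
Accept states: {s1}
Yes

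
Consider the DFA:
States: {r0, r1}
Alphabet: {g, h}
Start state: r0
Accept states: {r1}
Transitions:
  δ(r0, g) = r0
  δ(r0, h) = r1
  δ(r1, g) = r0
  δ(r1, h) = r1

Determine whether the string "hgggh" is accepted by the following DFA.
Processing string "hgggh":
  r0 --h--> r1
  r1 --g--> r0
  r0 --g--> r0
  r0 --g--> r0
  r0 --h--> r1
Final state: r1
Accept states: {r1}
Yes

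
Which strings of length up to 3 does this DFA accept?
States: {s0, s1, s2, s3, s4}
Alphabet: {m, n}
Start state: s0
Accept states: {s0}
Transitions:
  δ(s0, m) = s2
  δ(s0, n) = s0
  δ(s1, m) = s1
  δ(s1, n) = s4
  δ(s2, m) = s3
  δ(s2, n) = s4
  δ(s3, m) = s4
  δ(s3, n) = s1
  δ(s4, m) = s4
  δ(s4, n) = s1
ε, n, nn, nnn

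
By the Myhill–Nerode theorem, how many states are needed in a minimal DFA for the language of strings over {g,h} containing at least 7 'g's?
By Myhill–Nerode, count the distinguishable equivalence classes: 8 classes — having seen 0, 1, …, 6, or ≥7 copies of 'g'; any two classes i < j (j ≤ 7) are distinguished by the string g^(7−j), which takes class j to 7 copies (accepted) but leaves class i below 7 (rejected).
8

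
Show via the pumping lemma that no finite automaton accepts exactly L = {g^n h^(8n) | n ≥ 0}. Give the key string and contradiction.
Assume L is regular with pumping length p. Idea: pumping the g-block breaks the 1:8 ratio.
Choose s = g^p h^(8p) (length 9p ≥ p). By the pumping lemma, s = xyz with |xy| ≤ p, |y| > 0, so y = g^k with k ≥ 1. Then xy²z = g^(p+k) h^(8p). For this to be in L we would need 8p = 8(p+k), i.e. 8k = 0, contradicting k ≥ 1. So xy²z ∉ L.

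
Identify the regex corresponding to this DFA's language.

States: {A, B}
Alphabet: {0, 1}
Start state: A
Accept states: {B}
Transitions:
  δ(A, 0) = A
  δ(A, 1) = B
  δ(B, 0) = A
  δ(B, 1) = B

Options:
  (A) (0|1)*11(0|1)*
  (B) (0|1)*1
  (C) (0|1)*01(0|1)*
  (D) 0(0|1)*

Check each option against the DFA on short strings; one disagreement eliminates an option:
  (A) (0|1)*11(0|1)*: on '1' the DFA goes A → B and accepts (B ∈ Accept), but the regex does not match it → eliminate
  (B) (0|1)*1: agrees with the DFA on every string of length ≤ 6
  (C) (0|1)*01(0|1)*: on '1' the DFA goes A → B and accepts (B ∈ Accept), but the regex does not match it → eliminate
  (D) 0(0|1)*: on '0' the DFA goes A → A and rejects (A ∉ Accept), but the regex matches it → eliminate
Only (B) is consistent with the DFA.
(B) (0|1)*1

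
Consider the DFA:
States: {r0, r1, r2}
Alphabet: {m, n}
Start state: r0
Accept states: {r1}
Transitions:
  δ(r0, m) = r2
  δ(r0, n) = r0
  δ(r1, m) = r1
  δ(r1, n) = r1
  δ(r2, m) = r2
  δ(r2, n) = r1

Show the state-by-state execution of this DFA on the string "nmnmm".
read 'n': r0 → r0
  read 'm': r0 → r2
  read 'n': r2 → r1
  read 'm': r1 → r1
  read 'm': r1 → r1
r0 -> r0 -> r2 -> r1 -> r1 -> r1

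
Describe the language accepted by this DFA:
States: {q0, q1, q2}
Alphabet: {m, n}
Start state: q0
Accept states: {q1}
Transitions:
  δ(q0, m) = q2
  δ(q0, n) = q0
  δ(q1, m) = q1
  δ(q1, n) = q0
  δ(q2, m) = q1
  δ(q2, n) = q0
Testing a few strings:
  'mnn' → reject
  'mmm' → accept
  'mn' → reject
  'm' → reject
State roles: q0=last symbol not m; q1=two trailing m's; q2=one trailing m
All strings over {m,n} ending with mm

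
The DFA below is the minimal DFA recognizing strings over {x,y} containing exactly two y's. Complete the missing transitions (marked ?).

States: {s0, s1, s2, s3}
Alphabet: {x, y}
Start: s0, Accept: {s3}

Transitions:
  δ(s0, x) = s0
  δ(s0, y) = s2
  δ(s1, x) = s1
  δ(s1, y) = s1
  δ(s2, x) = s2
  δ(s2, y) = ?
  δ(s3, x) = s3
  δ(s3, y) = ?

From the language and accept set, identify what each state tracks — s0: zero y's; s1: ≥ three y's (dead); s2: one y; s3: two y's.
Each missing δ(q, a) is the state matching the new tracked value after reading a.
δ(s2, y) = s3; δ(s3, y) = s1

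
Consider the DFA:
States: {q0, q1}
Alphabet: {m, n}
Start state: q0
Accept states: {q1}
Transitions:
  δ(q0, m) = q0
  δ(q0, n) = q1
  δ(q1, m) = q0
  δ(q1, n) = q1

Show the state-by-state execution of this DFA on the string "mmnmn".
read 'm': q0 → q0
  read 'm': q0 → q0
  read 'n': q0 → q1
  read 'm': q1 → q0
  read 'n': q0 → q1
q0 -> q0 -> q0 -> q1 -> q0 -> q1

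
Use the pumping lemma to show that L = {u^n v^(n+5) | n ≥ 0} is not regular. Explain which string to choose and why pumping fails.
Assume L is regular with pumping length p. Idea: pumping the u-block breaks the fixed offset of 5.
Choose s = u^p v^(p+5) ∈ L. By the pumping lemma, s = xyz with |xy| ≤ p, |y| > 0, so y = u^k with k ≥ 1. Then xy²z = u^(p+k) v^(p+5). For this to be in L we would need p+5 = (p+k)+5, i.e. k = 0, contradicting k ≥ 1. So xy²z ∉ L.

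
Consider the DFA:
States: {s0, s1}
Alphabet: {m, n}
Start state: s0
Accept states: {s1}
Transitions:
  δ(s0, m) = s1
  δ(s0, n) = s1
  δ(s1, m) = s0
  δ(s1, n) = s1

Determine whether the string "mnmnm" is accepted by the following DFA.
Processing string "mnmnm":
  s0 --m--> s1
  s1 --n--> s1
  s1 --m--> s0
  s0 --n--> s1
  s1 --m--> s0
Final state: s0
Accept states: {s1}
No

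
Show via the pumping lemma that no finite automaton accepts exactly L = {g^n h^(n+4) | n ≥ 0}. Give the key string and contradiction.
Assume L is regular with pumping length p. Idea: pumping the g-block breaks the fixed offset of 4.
Choose s = g^p h^(p+4) ∈ L. By the pumping lemma, s = xyz with |xy| ≤ p, |y| > 0, so y = g^k with k ≥ 1. Then xy²z = g^(p+k) h^(p+4). For this to be in L we would need p+4 = (p+k)+4, i.e. k = 0, contradicting k ≥ 1. So xy²z ∉ L.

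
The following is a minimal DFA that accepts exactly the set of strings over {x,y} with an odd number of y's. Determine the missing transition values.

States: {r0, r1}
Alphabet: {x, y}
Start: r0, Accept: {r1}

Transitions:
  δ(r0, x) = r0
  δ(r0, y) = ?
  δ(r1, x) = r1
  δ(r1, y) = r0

From the language and accept set, identify what each state tracks — r0: even number of y's so far; r1: odd number of y's so far.
Each missing δ(q, a) is the state matching the new tracked value after reading a.
δ(r0, y) = r1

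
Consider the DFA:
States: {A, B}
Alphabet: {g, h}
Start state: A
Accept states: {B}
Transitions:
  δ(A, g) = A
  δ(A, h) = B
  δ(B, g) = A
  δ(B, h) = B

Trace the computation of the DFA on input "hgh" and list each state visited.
read 'h': A → B
  read 'g': B → A
  read 'h': A → B
A -> B -> A -> B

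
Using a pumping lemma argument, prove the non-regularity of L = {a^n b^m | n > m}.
Assume L is regular with pumping length p. Idea: pumping down the a-block drops the a-count to at most the b-count.
Choose s = a^(p+1) b^p ∈ L (|s| = 2p+1 ≥ p). By the pumping lemma, s = xyz with |xy| ≤ p, |y| > 0, so y = a^k with k ≥ 1. Take i = 0: xz = a^(p+1−k) b^p. Since k ≥ 1, p+1−k ≤ p, so the number of a's is no longer strictly greater than the number of b's, hence xz ∉ L.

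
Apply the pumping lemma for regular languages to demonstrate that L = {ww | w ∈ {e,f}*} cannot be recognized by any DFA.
Assume L is regular with pumping length p. Idea: pumping the leading e-block breaks the equality of the two halves.
Choose s = e^p f e^p f ∈ L (with w = e^p f). |s| = 2p+2 ≥ p. By the pumping lemma, s = xyz with |xy| ≤ p, |y| > 0, so y = e^k with k ≥ 1, in the first e-block. Then xy²z = e^(p+k) f e^p f, of length 2p+2+k. If k is odd this length is odd, so it cannot be of the form ww. If k is even, each half has length p+1+k/2 ≤ p+k, so the first half lies entirely inside the leading e-block and contains no f, while the second half ends in f; the halves differ. Either way xy²z ∉ L.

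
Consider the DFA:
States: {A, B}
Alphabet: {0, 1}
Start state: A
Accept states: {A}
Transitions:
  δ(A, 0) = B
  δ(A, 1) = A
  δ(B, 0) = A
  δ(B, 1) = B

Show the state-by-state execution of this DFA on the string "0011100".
read '0': A → B
  read '0': B → A
  read '1': A → A
  read '1': A → A
  read '1': A → A
  read '0': A → B
  read '0': B → A
A -> B -> A -> A -> A -> A -> B -> A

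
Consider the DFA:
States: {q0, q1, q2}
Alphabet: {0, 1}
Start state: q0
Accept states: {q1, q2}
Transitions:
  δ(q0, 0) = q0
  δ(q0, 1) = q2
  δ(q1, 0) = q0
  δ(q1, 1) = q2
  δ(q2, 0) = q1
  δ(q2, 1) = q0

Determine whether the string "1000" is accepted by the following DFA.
Processing string "1000":
  q0 --1--> q2
  q2 --0--> q1
  q1 --0--> q0
  q0 --0--> q0
Final state: q0
Accept states: {q1, q2}
No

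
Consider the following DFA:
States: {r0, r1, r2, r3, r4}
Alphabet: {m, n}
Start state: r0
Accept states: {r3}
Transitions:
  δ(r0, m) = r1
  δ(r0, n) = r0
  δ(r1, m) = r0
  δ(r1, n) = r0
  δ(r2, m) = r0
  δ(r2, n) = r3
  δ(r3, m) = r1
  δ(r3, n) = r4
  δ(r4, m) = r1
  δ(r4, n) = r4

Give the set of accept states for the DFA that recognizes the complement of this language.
Complement accept states = All states \ Original accept states
= {r0, r1, r2, r3, r4} \ {r3}
{r0, r1, r2, r4}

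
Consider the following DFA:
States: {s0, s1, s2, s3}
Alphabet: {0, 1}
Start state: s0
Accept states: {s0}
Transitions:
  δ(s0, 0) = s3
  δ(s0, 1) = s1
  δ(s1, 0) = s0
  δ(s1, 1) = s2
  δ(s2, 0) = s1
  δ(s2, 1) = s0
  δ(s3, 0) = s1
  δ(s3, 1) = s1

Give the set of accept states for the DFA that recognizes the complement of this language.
Complement accept states = All states \ Original accept states
= {s0, s1, s2, s3} \ {s0}
{s1, s2, s3}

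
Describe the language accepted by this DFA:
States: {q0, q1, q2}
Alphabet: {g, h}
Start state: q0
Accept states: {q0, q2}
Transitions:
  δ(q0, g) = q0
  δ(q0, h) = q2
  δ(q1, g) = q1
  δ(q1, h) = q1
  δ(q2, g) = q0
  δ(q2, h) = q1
Testing a few strings:
  'hgh' → accept
  'hggg' → accept
  'g' → accept
  'hh' → reject
State roles: q0=last symbol not h (ok); q1=saw hh (dead); q2=last symbol h (ok)
All strings over {g,h} with no two consecutive h's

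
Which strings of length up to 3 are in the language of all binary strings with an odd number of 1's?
1, 01, 10, 001, 010, 100, 111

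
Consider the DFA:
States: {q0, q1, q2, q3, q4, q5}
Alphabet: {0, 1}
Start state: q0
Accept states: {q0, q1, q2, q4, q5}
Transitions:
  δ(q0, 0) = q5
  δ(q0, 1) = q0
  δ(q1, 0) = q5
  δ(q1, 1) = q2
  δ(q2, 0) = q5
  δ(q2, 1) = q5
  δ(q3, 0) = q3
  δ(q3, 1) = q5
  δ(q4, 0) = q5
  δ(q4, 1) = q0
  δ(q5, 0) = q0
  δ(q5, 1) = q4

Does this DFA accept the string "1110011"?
Processing string "1110011":
  q0 --1--> q0
  q0 --1--> q0
  q0 --1--> q0
  q0 --0--> q5
  q5 --0--> q0
  q0 --1--> q0
  q0 --1--> q0
Final state: q0
Accept states: {q0, q1, q2, q4, q5}
Yes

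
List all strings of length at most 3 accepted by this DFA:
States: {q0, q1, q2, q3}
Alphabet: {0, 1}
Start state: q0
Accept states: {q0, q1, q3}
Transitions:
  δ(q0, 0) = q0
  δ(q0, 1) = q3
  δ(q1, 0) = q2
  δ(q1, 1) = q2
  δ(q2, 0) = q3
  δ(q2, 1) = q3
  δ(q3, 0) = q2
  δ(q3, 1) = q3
ε, 0, 1, 00, 01, 11, 000, 001, 011, 100, 101, 111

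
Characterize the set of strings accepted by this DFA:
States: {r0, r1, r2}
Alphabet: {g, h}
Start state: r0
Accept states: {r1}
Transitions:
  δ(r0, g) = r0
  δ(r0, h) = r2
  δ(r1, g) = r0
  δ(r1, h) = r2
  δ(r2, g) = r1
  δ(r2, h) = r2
Testing a few strings:
  'hh' → reject
  'ghh' → reject
  'hgg' → reject
  'g' → reject
State roles: r0=no suffix match; r1=suffix is hg; r2=one trailing h
All strings over {g,h} ending with hg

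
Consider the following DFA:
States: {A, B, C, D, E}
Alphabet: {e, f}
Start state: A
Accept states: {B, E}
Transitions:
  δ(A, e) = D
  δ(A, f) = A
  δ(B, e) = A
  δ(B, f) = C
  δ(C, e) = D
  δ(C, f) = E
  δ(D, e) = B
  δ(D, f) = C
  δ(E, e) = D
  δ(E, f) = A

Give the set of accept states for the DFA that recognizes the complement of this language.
Complement accept states = All states \ Original accept states
= {A, B, C, D, E} \ {B, E}
{A, C, D}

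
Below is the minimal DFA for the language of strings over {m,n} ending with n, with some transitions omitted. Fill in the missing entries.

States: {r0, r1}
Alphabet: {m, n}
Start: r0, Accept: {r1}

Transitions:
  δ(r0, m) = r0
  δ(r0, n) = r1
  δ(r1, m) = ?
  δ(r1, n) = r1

From the language and accept set, identify what each state tracks — r0: last symbol not n; r1: last symbol is n.
Each missing δ(q, a) is the state matching the new tracked value after reading a.
δ(r1, m) = r0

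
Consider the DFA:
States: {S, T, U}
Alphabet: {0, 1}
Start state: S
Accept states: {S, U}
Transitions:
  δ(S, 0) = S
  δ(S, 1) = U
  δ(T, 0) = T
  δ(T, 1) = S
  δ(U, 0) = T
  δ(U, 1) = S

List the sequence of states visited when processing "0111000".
read '0': S → S
  read '1': S → U
  read '1': U → S
  read '1': S → U
  read '0': U → T
  read '0': T → T
  read '0': T → T
S -> S -> U -> S -> U -> T -> T -> T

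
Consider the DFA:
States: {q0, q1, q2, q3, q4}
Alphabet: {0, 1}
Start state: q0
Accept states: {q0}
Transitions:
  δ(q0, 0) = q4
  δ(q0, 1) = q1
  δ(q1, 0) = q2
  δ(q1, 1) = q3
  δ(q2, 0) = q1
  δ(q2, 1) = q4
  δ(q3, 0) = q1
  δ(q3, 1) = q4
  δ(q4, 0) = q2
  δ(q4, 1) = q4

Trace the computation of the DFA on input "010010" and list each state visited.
read '0': q0 → q4
  read '1': q4 → q4
  read '0': q4 → q2
  read '0': q2 → q1
  read '1': q1 → q3
  read '0': q3 → q1
q0 -> q4 -> q4 -> q2 -> q1 -> q3 -> q1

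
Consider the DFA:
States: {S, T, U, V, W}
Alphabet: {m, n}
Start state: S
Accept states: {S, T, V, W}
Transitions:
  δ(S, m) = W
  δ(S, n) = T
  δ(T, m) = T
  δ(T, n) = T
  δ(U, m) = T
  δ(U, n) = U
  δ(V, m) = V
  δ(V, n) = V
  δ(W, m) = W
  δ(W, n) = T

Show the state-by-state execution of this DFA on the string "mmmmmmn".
read 'm': S → W
  read 'm': W → W
  read 'm': W → W
  read 'm': W → W
  read 'm': W → W
  read 'm': W → W
  read 'n': W → T
S -> W -> W -> W -> W -> W -> W -> T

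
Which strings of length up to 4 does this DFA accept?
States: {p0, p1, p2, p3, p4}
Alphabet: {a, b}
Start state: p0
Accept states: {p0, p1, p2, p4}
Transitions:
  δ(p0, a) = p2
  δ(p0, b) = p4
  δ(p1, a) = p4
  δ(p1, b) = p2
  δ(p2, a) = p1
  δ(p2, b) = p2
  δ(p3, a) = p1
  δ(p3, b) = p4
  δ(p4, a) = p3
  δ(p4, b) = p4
ε, a, b, aa, ab, bb, aaa, aab, aba, abb, baa, bab, bbb, aaab, aaba, aabb, abaa, abab, abba, abbb, baaa, baab, babb, bbaa, bbab, bbbb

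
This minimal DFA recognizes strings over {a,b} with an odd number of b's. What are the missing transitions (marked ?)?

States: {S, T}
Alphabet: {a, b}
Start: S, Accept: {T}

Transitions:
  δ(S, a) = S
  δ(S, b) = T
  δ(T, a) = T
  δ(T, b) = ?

From the language and accept set, identify what each state tracks — S: even number of b's so far; T: odd number of b's so far.
Each missing δ(q, a) is the state matching the new tracked value after reading a.
δ(T, b) = S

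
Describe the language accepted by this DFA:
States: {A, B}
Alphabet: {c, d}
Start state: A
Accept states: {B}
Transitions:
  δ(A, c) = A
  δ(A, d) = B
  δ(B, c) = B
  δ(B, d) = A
Testing a few strings:
  'd' → accept
  'dc' → accept
  'dcd' → reject
  'ddc' → reject
State roles: A=even number of d's so far; B=odd number of d's so far
All strings over {c,d} with an odd number of d's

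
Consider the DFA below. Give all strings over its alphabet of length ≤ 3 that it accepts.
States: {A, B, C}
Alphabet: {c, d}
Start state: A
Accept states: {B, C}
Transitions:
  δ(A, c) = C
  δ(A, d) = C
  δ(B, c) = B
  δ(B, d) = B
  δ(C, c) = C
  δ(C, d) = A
c, d, cc, dc, ccc, cdc, cdd, dcc, ddc, ddd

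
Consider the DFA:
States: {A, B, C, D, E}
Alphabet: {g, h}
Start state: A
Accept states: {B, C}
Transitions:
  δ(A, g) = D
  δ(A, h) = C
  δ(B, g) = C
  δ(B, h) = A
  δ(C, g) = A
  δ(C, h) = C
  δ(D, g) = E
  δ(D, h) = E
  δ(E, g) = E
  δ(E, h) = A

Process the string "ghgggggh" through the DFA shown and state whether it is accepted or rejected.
Processing string "ghgggggh":
  A --g--> D
  D --h--> E
  E --g--> E
  E --g--> E
  E --g--> E
  E --g--> E
  E --g--> E
  E --h--> A
Final state: A
Accept states: {B, C}
No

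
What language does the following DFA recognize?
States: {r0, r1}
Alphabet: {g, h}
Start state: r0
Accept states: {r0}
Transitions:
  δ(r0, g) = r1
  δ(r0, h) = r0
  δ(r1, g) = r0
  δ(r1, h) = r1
Testing a few strings:
  'hgh' → reject
  'gh' → reject
  'h' → accept
  'ggg' → reject
State roles: r0=even number of g's so far; r1=odd number of g's so far
All strings over {g,h} with an even number of g's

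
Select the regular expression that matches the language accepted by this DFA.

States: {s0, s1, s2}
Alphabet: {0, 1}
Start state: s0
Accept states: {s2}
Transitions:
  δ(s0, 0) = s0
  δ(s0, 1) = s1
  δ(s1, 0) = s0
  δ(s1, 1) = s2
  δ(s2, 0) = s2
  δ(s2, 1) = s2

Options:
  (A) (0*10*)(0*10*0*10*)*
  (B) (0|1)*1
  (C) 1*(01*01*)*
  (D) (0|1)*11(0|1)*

Check each option against the DFA on short strings; one disagreement eliminates an option:
  (A) (0*10*)(0*10*0*10*)*: on '1' the DFA goes s0 → s1 and rejects (s1 ∉ Accept), but the regex matches it → eliminate
  (B) (0|1)*1: on '1' the DFA goes s0 → s1 and rejects (s1 ∉ Accept), but the regex matches it → eliminate
  (C) 1*(01*01*)*: on ε the DFA stays in s0 and rejects (s0 ∉ Accept), but the regex matches it → eliminate
  (D) (0|1)*11(0|1)*: agrees with the DFA on every string of length ≤ 6
Only (D) is consistent with the DFA.
(D) (0|1)*11(0|1)*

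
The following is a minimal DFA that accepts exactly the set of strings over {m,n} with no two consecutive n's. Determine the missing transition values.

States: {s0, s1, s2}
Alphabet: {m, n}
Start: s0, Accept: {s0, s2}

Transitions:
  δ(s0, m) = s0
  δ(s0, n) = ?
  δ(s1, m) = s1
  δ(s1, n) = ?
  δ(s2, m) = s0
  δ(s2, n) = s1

From the language and accept set, identify what each state tracks — s0: last symbol not n (ok); s1: saw nn (dead); s2: last symbol n (ok).
Each missing δ(q, a) is the state matching the new tracked value after reading a.
δ(s0, n) = s2; δ(s1, n) = s1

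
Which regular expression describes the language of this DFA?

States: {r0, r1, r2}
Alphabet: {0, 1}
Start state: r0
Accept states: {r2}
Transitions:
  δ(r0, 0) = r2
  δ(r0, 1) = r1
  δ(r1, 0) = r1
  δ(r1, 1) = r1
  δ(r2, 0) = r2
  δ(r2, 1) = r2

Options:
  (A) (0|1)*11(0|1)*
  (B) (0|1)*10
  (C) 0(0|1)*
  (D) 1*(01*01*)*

Check each option against the DFA on short strings; one disagreement eliminates an option:
  (A) (0|1)*11(0|1)*: on '0' the DFA goes r0 → r2 and accepts (r2 ∈ Accept), but the regex does not match it → eliminate
  (B) (0|1)*10: on '0' the DFA goes r0 → r2 and accepts (r2 ∈ Accept), but the regex does not match it → eliminate
  (C) 0(0|1)*: agrees with the DFA on every string of length ≤ 6
  (D) 1*(01*01*)*: on ε the DFA stays in r0 and rejects (r0 ∉ Accept), but the regex matches it → eliminate
Only (C) is consistent with the DFA.
(C) 0(0|1)*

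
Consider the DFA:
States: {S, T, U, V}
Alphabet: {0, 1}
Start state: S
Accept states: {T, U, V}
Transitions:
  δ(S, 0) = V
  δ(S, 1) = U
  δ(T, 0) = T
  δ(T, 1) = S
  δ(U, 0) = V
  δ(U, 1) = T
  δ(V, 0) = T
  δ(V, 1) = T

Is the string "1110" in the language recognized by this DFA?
Processing string "1110":
  S --1--> U
  U --1--> T
  T --1--> S
  S --0--> V
Final state: V
Accept states: {T, U, V}
Yes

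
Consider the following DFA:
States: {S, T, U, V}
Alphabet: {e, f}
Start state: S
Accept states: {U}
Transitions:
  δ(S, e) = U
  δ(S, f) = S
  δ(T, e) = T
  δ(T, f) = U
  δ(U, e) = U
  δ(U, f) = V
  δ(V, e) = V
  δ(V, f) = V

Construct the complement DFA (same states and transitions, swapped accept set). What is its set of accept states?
Complement accept states = All states \ Original accept states
= {S, T, U, V} \ {U}
{S, T, V}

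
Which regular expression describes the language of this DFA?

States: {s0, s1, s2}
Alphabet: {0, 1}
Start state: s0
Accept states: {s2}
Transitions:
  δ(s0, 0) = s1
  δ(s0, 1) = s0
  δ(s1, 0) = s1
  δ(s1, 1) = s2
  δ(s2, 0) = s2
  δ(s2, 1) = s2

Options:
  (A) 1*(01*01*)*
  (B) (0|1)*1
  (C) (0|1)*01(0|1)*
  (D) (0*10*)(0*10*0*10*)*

Check each option against the DFA on short strings; one disagreement eliminates an option:
  (A) 1*(01*01*)*: on ε the DFA stays in s0 and rejects (s0 ∉ Accept), but the regex matches it → eliminate
  (B) (0|1)*1: on '1' the DFA goes s0 → s0 and rejects (s0 ∉ Accept), but the regex matches it → eliminate
  (C) (0|1)*01(0|1)*: agrees with the DFA on every string of length ≤ 6
  (D) (0*10*)(0*10*0*10*)*: on '1' the DFA goes s0 → s0 and rejects (s0 ∉ Accept), but the regex matches it → eliminate
Only (C) is consistent with the DFA.
(C) (0|1)*01(0|1)*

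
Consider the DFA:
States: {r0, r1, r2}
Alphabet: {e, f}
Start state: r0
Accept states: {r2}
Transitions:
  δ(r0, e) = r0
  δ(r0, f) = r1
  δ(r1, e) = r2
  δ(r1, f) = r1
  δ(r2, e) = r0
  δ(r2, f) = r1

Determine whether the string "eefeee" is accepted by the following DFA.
Processing string "eefeee":
  r0 --e--> r0
  r0 --e--> r0
  r0 --f--> r1
  r1 --e--> r2
  r2 --e--> r0
  r0 --e--> r0
Final state: r0
Accept states: {r2}
No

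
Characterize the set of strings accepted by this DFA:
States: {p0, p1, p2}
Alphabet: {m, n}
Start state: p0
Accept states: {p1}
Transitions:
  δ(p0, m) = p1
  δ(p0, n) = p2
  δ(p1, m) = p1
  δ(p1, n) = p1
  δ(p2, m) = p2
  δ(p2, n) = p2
Testing a few strings:
  'nmm' → reject
  'm' → accept
  'mmm' → accept
  'mm' → accept
State roles: p0=no input read; p1=started with m; p2=started with n (dead)
All strings over {m,n} starting with m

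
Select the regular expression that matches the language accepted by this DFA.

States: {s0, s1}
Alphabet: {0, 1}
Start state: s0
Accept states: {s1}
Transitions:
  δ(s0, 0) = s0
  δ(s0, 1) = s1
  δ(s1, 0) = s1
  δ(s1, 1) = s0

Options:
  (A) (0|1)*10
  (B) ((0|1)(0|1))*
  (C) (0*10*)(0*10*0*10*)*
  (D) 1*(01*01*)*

Check each option against the DFA on short strings; one disagreement eliminates an option:
  (A) (0|1)*10: on '1' the DFA goes s0 → s1 and accepts (s1 ∈ Accept), but the regex does not match it → eliminate
  (B) ((0|1)(0|1))*: on ε the DFA stays in s0 and rejects (s0 ∉ Accept), but the regex matches it → eliminate
  (C) (0*10*)(0*10*0*10*)*: agrees with the DFA on every string of length ≤ 6
  (D) 1*(01*01*)*: on ε the DFA stays in s0 and rejects (s0 ∉ Accept), but the regex matches it → eliminate
Only (C) is consistent with the DFA.
(C) (0*10*)(0*10*0*10*)*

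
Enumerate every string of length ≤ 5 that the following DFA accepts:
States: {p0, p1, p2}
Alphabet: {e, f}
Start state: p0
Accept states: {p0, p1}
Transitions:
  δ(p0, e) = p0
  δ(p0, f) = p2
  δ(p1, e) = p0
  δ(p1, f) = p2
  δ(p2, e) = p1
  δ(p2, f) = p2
ε, e, ee, fe, eee, efe, fee, ffe, eeee, eefe, efee, effe, feee, fefe, ffee, fffe, eeeee, eeefe, eefee, eeffe, efeee, efefe, effee, efffe, feeee, feefe, fefee, feffe, ffeee, ffefe, fffee, ffffe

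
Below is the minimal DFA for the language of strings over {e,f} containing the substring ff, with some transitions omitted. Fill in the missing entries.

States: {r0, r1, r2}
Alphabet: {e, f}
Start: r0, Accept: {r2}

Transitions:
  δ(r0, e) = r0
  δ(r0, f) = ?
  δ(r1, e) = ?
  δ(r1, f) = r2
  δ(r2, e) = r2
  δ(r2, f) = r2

From the language and accept set, identify what each state tracks — r0: no progress toward ff; r1: one trailing f; r2: substring ff seen.
Each missing δ(q, a) is the state matching the new tracked value after reading a.
δ(r0, f) = r1; δ(r1, e) = r0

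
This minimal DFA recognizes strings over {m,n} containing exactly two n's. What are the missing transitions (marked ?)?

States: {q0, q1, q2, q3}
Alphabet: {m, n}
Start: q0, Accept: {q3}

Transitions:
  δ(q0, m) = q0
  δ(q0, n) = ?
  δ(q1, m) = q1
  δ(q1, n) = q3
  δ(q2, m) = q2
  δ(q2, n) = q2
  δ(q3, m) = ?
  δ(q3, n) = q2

From the language and accept set, identify what each state tracks — q0: zero n's; q1: one n; q2: ≥ three n's (dead); q3: two n's.
Each missing δ(q, a) is the state matching the new tracked value after reading a.
δ(q0, n) = q1; δ(q3, m) = q3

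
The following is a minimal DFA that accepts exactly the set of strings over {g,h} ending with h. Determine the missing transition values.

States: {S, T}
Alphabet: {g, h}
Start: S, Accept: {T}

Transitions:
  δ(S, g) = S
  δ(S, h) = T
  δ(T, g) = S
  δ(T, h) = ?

From the language and accept set, identify what each state tracks — S: last symbol not h; T: last symbol is h.
Each missing δ(q, a) is the state matching the new tracked value after reading a.
δ(T, h) = T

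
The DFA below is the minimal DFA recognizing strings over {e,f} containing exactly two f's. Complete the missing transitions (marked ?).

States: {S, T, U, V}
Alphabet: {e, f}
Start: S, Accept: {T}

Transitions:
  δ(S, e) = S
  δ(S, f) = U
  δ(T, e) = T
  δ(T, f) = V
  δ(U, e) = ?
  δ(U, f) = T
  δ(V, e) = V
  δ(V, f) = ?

From the language and accept set, identify what each state tracks — S: zero f's; T: two f's; U: one f; V: ≥ three f's (dead).
Each missing δ(q, a) is the state matching the new tracked value after reading a.
δ(U, e) = U; δ(V, f) = V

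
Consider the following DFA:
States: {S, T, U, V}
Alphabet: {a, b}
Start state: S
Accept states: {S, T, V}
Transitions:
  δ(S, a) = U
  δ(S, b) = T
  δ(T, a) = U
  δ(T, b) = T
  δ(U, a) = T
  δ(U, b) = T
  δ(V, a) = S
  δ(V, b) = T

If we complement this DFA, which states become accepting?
Complement accept states = All states \ Original accept states
= {S, T, U, V} \ {S, T, V}
{U}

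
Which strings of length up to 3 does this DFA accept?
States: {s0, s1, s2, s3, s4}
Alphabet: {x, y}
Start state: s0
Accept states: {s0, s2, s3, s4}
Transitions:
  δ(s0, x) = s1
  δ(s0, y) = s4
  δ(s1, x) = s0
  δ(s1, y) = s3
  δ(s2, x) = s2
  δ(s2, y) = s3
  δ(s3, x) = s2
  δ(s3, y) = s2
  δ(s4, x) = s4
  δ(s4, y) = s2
ε, y, xx, xy, yx, yy, xxy, xyx, xyy, yxx, yxy, yyx, yyy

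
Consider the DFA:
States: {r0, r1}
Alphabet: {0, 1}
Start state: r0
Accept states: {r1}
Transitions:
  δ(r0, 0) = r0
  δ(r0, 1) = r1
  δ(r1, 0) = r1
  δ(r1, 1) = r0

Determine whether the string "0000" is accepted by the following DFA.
Processing string "0000":
  r0 --0--> r0
  r0 --0--> r0
  r0 --0--> r0
  r0 --0--> r0
Final state: r0
Accept states: {r1}
No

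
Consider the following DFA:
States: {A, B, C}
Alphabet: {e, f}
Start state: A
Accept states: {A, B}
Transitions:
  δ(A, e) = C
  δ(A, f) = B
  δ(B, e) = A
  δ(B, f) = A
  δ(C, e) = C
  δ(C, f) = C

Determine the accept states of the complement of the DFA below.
Complement accept states = All states \ Original accept states
= {A, B, C} \ {A, B}
{C}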